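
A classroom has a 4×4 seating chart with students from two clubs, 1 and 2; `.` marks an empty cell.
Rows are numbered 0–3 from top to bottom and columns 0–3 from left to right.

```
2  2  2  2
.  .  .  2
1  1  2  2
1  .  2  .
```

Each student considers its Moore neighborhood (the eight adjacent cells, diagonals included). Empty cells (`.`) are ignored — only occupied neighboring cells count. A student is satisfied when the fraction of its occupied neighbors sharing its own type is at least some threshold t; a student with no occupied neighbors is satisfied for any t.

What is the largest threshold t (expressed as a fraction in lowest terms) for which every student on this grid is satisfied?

1/2

(0,0)2 1/1
(0,1)2 2/2
(0,2)2 3/3
(0,3)2 2/2
(1,3)2 4/4
(2,0)1 2/2
(2,1)1 2/4
(2,2)2 3/4
(2,3)2 3/3
(3,0)1 2/2
(3,2)2 2/3
The smallest same-type fraction is 2/4 at (2,1), which reduces to 1/2. Any threshold above that leaves this student unsatisfied.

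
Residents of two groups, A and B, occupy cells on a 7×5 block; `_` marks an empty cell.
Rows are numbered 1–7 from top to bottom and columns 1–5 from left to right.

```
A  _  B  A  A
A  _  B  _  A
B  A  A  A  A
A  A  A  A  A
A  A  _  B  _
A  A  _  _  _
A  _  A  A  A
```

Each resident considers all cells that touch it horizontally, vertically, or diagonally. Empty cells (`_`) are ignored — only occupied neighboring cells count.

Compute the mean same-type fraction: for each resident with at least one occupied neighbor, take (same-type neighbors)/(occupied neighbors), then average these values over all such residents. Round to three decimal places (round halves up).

0.783

(1,1)A 1/1
(1,3)B 1/2
(1,4)A 2/4
(1,5)A 2/2
(2,1)A 2/3
(2,3)B 1/5
(2,5)A 4/4
(3,1)B 0/4
(3,2)A 5/7
(3,3)A 5/6
(3,4)A 6/7
(3,5)A 4/4
(4,1)A 4/5
(4,2)A 6/7
(4,3)A 6/7
(4,4)A 5/6
(4,5)A 3/4
(5,1)A 5/5
(5,2)A 6/6
(5,4)B 0/3
(6,1)A 4/4
(6,2)A 5/5
(7,1)A 2/2
(7,3)A 2/2
(7,4)A 2/2
(7,5)A 1/1
Sum over 26 residents: 1/1 + 1/2 + 2/4 + 2/2 + 2/3 + 1/5 + 4/4 + 0/4 + 5/7 + 5/6 + 6/7 + 4/4 + 4/5 + 6/7 + 6/7 + 5/6 + 3/4 + 5/5 + 6/6 + 0/3 + 4/4 + 5/5 + 2/2 + 2/2 + 2/2 + 1/1 = 1711/84; mean = 1711/84 ÷ 26 = 1711/2184 = 0.783424… → 0.783.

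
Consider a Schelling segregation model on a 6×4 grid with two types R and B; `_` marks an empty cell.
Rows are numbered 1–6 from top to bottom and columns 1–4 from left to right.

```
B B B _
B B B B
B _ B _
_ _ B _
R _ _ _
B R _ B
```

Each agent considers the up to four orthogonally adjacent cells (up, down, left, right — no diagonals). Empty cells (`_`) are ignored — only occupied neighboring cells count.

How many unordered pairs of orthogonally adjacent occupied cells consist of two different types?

Scan each occupied cell's neighbors to the right and below so each pair is counted once.
From row 1: 0 unlike of 5 pairs (running 0/5).
From row 2: 0 unlike of 5 pairs (running 0/10).
From row 3: 0 unlike of 1 pairs (running 0/11).
From row 5: 1 unlike of 1 pairs (running 1/12).
From row 6: 1 unlike of 1 pairs (running 2/13).
Total adjacent occupied pairs: 13; unlike-type pairs: 2.

2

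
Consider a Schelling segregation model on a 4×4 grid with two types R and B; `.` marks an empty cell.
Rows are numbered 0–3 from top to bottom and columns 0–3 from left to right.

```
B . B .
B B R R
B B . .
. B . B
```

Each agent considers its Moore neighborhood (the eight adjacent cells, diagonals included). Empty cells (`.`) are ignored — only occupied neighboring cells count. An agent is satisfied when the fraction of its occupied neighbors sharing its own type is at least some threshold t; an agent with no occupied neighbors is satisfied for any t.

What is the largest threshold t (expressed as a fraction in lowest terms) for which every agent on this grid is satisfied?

1/4

Row 0: (0,0)B 2/2 · (0,2)B 1/3
Row 1: (1,0)B 4/4 · (1,1)B 5/6 · (1,2)R 1/4 · (1,3)R 1/2
Row 2: (2,0)B 4/4 · (2,1)B 4/5
Row 3: (3,1)B 2/2 · (3,3)B — no occupied neighbors
The smallest same-type fraction is 1/4 at (1,2), which reduces to 1/4. Any threshold above that leaves this agent unsatisfied.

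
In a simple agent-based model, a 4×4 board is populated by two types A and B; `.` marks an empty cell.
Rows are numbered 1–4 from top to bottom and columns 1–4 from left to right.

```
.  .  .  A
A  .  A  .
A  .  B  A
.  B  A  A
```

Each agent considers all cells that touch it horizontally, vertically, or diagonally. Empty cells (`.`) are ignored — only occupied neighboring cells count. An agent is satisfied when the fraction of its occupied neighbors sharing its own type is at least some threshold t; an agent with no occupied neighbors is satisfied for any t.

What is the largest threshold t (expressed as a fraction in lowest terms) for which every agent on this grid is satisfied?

1/5

Row 1: (1,4)A 1/1
Row 2: (2,1)A 1/1 · (2,3)A 2/3
Row 3: (3,1)A 1/2 · (3,3)B 1/5 · (3,4)A 3/4
Row 4: (4,2)B 1/3 · (4,3)A 2/4 · (4,4)A 2/3
The smallest same-type fraction is 1/5 at (3,3), which reduces to 1/5. Any threshold above that leaves this agent unsatisfied.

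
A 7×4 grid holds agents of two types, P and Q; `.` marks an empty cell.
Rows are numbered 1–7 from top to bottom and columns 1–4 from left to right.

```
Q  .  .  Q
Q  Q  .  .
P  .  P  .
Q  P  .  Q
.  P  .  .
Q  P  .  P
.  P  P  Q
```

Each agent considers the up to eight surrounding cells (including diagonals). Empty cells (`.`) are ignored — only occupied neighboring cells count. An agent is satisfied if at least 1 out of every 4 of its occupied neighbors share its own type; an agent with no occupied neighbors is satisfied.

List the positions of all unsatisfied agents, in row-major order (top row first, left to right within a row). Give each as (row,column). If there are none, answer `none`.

(4,1), (4,4), (6,1), (7,4)

Row 1: (1,1)Q 2/2 satisfied · (1,4)Q 0/0 satisfied
Row 2: (2,1)Q 2/3 satisfied · (2,2)Q 2/4 satisfied
Row 3: (3,1)P 1/4 satisfied · (3,3)P 1/3 satisfied
Row 4: (4,1)Q 0/3 not · (4,2)P 3/4 satisfied · (4,4)Q 0/1 not
Row 5: (5,2)P 2/4 satisfied
Row 6: (6,1)Q 0/3 not · (6,2)P 3/4 satisfied · (6,4)P 1/2 satisfied
Row 7: (7,2)P 2/3 satisfied · (7,3)P 3/4 satisfied · (7,4)Q 0/2 not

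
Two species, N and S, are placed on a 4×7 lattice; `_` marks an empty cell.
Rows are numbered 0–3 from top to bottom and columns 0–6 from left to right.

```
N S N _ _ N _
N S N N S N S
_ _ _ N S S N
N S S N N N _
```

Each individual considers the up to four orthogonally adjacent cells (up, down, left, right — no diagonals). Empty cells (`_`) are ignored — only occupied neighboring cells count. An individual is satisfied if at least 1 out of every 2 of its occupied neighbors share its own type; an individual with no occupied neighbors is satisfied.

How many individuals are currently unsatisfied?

8

(0,0)N 1/2 satisfied
(0,1)S 1/3 not
(0,2)N 1/2 satisfied
(0,5)N 1/1 satisfied
(1,0)N 1/2 satisfied
(1,1)S 1/3 not
(1,2)N 2/3 satisfied
(1,3)N 2/3 satisfied
(1,4)S 1/3 not
(1,5)N 1/4 not
(1,6)S 0/2 not
(2,3)N 2/3 satisfied
(2,4)S 2/4 satisfied
(2,5)S 1/4 not
(2,6)N 0/2 not
(3,0)N 0/1 not
(3,1)S 1/2 satisfied
(3,2)S 1/2 satisfied
(3,3)N 2/3 satisfied
(3,4)N 2/3 satisfied
(3,5)N 1/2 satisfied
Unsatisfied: (0,1), (1,1), (1,4), (1,5), (1,6), (2,5), (2,6), (3,0) — 8 in total.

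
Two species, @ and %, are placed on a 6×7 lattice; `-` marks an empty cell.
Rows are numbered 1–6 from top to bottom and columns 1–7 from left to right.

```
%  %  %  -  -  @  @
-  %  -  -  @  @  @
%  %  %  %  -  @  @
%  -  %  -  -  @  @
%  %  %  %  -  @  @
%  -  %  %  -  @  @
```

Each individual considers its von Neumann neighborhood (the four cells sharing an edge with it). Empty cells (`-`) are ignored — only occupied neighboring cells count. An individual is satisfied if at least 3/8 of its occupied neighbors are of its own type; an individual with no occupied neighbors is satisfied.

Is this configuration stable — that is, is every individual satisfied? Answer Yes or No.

Row 1: (1,1)% 1/1 satisfied · (1,2)% 3/3 satisfied · (1,3)% 1/1 satisfied · (1,6)@ 2/2 satisfied · (1,7)@ 2/2 satisfied
Row 2: (2,2)% 2/2 satisfied · (2,5)@ 1/1 satisfied · (2,6)@ 4/4 satisfied · (2,7)@ 3/3 satisfied
Row 3: (3,1)% 2/2 satisfied · (3,2)% 3/3 satisfied · (3,3)% 3/3 satisfied · (3,4)% 1/1 satisfied · (3,6)@ 3/3 satisfied · (3,7)@ 3/3 satisfied
Row 4: (4,1)% 2/2 satisfied · (4,3)% 2/2 satisfied · (4,6)@ 3/3 satisfied · (4,7)@ 3/3 satisfied
Row 5: (5,1)% 3/3 satisfied · (5,2)% 2/2 satisfied · (5,3)% 4/4 satisfied · (5,4)% 2/2 satisfied · (5,6)@ 3/3 satisfied · (5,7)@ 3/3 satisfied
Row 6: (6,1)% 1/1 satisfied · (6,3)% 2/2 satisfied · (6,4)% 2/2 satisfied · (6,6)@ 2/2 satisfied · (6,7)@ 2/2 satisfied
All meet the threshold, so the configuration is stable.

Yes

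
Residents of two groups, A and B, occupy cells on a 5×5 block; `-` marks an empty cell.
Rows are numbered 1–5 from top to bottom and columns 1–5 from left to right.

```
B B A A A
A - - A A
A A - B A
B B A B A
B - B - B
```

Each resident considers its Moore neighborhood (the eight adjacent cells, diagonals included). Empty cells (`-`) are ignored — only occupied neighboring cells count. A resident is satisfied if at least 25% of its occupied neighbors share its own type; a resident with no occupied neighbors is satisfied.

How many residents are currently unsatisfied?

2

Row 1: (1,1)B 1/2 satisfied · (1,2)B 1/3 satisfied · (1,3)A 2/3 satisfied · (1,4)A 4/4 satisfied · (1,5)A 3/3 satisfied
Row 2: (2,1)A 2/4 satisfied · (2,4)A 5/6 satisfied · (2,5)A 4/5 satisfied
Row 3: (3,1)A 2/4 satisfied · (3,2)A 3/5 satisfied · (3,4)B 1/6 not · (3,5)A 3/5 satisfied
Row 4: (4,1)B 2/4 satisfied · (4,2)B 3/6 satisfied · (4,3)A 1/5 not · (4,4)B 3/6 satisfied · (4,5)A 1/4 satisfied
Row 5: (5,1)B 2/2 satisfied · (5,3)B 2/3 satisfied · (5,5)B 1/2 satisfied
Unsatisfied: (3,4), (4,3) — 2 in total.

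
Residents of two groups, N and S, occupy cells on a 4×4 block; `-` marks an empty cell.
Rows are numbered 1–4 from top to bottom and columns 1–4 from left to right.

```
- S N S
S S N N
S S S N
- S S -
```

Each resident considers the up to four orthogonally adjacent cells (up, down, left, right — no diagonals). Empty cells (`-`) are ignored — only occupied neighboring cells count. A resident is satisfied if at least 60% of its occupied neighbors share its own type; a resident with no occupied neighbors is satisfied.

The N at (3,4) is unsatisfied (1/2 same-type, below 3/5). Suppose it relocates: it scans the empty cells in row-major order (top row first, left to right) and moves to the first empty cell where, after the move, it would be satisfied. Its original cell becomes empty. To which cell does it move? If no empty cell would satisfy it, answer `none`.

Vacating (3,4). Empty cells in order:
  (1,1): 0/2 same-type → still unsatisfied.
  (4,1): 0/2 same-type → still unsatisfied.
  (4,4): 0/1 same-type → still unsatisfied.

none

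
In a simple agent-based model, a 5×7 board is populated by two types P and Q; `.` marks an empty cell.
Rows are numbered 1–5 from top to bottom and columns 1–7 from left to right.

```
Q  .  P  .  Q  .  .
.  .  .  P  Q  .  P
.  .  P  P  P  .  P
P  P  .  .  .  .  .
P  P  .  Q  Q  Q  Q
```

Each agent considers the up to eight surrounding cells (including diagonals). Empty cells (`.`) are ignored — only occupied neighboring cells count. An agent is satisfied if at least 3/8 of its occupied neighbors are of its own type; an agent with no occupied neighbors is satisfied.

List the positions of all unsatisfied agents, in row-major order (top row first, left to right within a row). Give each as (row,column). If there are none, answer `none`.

(1,1)Q 0/0 ok
(1,3)P 1/1 ok
(1,5)Q 1/2 ok
(2,4)P 4/6 ok
(2,5)Q 1/4 unhappy
(2,7)P 1/1 ok
(3,3)P 3/3 ok
(3,4)P 3/4 ok
(3,5)P 2/3 ok
(3,7)P 1/1 ok
(4,1)P 3/3 ok
(4,2)P 4/4 ok
(5,1)P 3/3 ok
(5,2)P 3/3 ok
(5,4)Q 1/1 ok
(5,5)Q 2/2 ok
(5,6)Q 2/2 ok
(5,7)Q 1/1 ok

(2,5)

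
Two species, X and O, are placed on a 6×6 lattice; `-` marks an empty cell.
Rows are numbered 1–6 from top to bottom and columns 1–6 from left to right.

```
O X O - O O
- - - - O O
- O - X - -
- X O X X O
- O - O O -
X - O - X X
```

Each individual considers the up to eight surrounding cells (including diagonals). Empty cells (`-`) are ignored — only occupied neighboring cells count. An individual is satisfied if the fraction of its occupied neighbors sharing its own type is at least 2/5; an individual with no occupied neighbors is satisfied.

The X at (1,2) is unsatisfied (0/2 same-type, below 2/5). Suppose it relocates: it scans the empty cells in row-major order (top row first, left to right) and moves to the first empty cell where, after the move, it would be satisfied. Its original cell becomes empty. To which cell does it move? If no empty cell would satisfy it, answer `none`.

(3,1)

Vacating (1,2). Empty cells in order:
  (1,4): 0/3 same-type → still unsatisfied.
  (2,1): 0/2 same-type → still unsatisfied.
  (2,2): 0/3 same-type → still unsatisfied.
  (2,3): 1/3 same-type → still unsatisfied.
  (2,4): 1/4 same-type → still unsatisfied.
  (3,1): 1/2 same-type → satisfied — stop here.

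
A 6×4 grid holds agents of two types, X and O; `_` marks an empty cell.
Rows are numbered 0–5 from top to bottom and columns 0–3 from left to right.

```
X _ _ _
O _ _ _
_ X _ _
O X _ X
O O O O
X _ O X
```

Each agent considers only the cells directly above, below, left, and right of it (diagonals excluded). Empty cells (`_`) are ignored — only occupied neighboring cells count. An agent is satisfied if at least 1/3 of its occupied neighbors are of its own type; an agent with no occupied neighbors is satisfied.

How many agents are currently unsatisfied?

5

Row 0: (0,0)X 0/1 unhappy
Row 1: (1,0)O 0/1 unhappy
Row 2: (2,1)X 1/1 ok
Row 3: (3,0)O 1/2 ok · (3,1)X 1/3 ok · (3,3)X 0/1 unhappy
Row 4: (4,0)O 2/3 ok · (4,1)O 2/3 ok · (4,2)O 3/3 ok · (4,3)O 1/3 ok
Row 5: (5,0)X 0/1 unhappy · (5,2)O 1/2 ok · (5,3)X 0/2 unhappy
Unsatisfied: (0,0), (1,0), (3,3), (5,0), (5,3) — 5 in total.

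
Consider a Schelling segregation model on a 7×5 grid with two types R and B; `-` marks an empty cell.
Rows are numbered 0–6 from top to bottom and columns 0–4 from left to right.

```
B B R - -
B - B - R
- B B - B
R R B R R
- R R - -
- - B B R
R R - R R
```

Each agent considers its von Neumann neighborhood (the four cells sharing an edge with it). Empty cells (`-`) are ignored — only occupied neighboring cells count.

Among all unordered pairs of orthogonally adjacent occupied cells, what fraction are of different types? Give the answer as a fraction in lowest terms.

Scan each occupied cell's neighbors to the right and below so each pair is counted once.
Row 0: B(0,0)–B(0,1)= B(0,0)–B(1,0)= B(0,1)–R(0,2)≠ R(0,2)–B(1,2)≠  → 2/4 unlike.
Row 1: B(1,2)–B(2,2)= R(1,4)–B(2,4)≠  → 1/2 unlike.
Row 2: B(2,1)–B(2,2)= B(2,1)–R(3,1)≠ B(2,2)–B(3,2)= B(2,4)–R(3,4)≠  → 2/4 unlike.
Row 3: R(3,0)–R(3,1)= R(3,1)–B(3,2)≠ R(3,1)–R(4,1)= B(3,2)–R(3,3)≠ B(3,2)–R(4,2)≠ R(3,3)–R(3,4)=  → 3/6 unlike.
Row 4: R(4,1)–R(4,2)= R(4,2)–B(5,2)≠  → 1/2 unlike.
Row 5: B(5,2)–B(5,3)= B(5,3)–R(5,4)≠ B(5,3)–R(6,3)≠ R(5,4)–R(6,4)=  → 2/4 unlike.
Row 6: R(6,0)–R(6,1)= R(6,3)–R(6,4)=  → 0/2 unlike.
Total adjacent occupied pairs: 24; unlike-type pairs: 11.
11/24 is already in lowest terms.

11/24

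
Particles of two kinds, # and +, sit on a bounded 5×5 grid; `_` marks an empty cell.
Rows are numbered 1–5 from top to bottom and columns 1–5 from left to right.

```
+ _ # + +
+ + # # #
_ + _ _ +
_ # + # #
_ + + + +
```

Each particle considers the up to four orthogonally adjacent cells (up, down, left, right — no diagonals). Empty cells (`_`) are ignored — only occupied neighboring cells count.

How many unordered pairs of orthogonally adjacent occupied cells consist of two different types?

Scan each occupied cell's neighbors to the right and below so each pair is counted once.
From row 1: 3 unlike of 6 pairs (running 3/6).
From row 2: 2 unlike of 6 pairs (running 5/12).
From row 3: 2 unlike of 2 pairs (running 7/14).
From row 4: 5 unlike of 7 pairs (running 12/21).
From row 5: 0 unlike of 3 pairs (running 12/24).
Total adjacent occupied pairs: 24; unlike-type pairs: 12.

12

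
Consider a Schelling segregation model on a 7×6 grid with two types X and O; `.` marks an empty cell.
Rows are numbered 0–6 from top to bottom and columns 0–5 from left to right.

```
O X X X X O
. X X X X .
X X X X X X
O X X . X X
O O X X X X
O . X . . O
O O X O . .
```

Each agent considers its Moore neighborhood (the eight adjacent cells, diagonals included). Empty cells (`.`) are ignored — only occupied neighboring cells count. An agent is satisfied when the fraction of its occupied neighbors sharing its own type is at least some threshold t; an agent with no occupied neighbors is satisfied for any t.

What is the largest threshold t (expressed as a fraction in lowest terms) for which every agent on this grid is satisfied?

0/1

(0,0)O 0/2
(0,1)X 3/4
(0,2)X 5/5
(0,3)X 5/5
(0,4)X 3/4
(0,5)O 0/2
(1,1)X 6/7
(1,2)X 8/8
(1,3)X 8/8
(1,4)X 6/7
(2,0)X 3/4
(2,1)X 6/7
(2,2)X 7/7
(2,3)X 7/7
(2,4)X 6/6
(2,5)X 4/4
(3,0)O 2/5
(3,1)X 5/8
(3,2)X 6/7
(3,4)X 7/7
(3,5)X 5/5
(4,0)O 3/4
(4,1)O 3/7
(4,2)X 4/5
(4,3)X 5/5
(4,4)X 4/5
(4,5)X 3/4
(5,0)O 4/4
(5,2)X 3/6
(5,5)O 0/2
(6,0)O 2/2
(6,1)O 2/4
(6,2)X 1/3
(6,3)O 0/2
The smallest same-type fraction is 0/2 at (0,0), which reduces to 0/1. Any threshold above that leaves this agent unsatisfied.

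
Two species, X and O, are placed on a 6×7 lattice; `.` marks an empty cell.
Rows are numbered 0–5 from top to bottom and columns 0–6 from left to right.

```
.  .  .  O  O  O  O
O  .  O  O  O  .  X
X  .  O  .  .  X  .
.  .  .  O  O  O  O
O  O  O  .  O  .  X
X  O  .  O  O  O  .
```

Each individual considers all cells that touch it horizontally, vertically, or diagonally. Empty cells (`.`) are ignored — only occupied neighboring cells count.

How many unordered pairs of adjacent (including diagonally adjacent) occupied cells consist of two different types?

Scan each occupied cell's neighbors to the right and below (and the two forward diagonals) so each pair is counted once.
Row 0: O(0,3)–O(0,4)= O(0,3)–O(1,3)= O(0,3)–O(1,4)= O(0,3)–O(1,2)= O(0,4)–O(0,5)= O(0,4)–O(1,4)= O(0,4)–O(1,3)= O(0,5)–O(0,6)= O(0,5)–X(1,6)≠ O(0,5)–O(1,4)= O(0,6)–X(1,6)≠  → 2/11 unlike.
Row 1: O(1,0)–X(2,0)≠ O(1,2)–O(1,3)= O(1,2)–O(2,2)= O(1,3)–O(1,4)= O(1,3)–O(2,2)= O(1,4)–X(2,5)≠ X(1,6)–X(2,5)=  → 2/7 unlike.
Row 2: O(2,2)–O(3,3)= X(2,5)–O(3,5)≠ X(2,5)–O(3,6)≠ X(2,5)–O(3,4)≠  → 3/4 unlike.
Row 3: O(3,3)–O(3,4)= O(3,3)–O(4,4)= O(3,3)–O(4,2)= O(3,4)–O(3,5)= O(3,4)–O(4,4)= O(3,5)–O(3,6)= O(3,5)–X(4,6)≠ O(3,5)–O(4,4)= O(3,6)–X(4,6)≠  → 2/9 unlike.
Row 4: O(4,0)–O(4,1)= O(4,0)–X(5,0)≠ O(4,0)–O(5,1)= O(4,1)–O(4,2)= O(4,1)–O(5,1)= O(4,1)–X(5,0)≠ O(4,2)–O(5,3)= O(4,2)–O(5,1)= O(4,4)–O(5,4)= O(4,4)–O(5,5)= O(4,4)–O(5,3)= X(4,6)–O(5,5)≠  → 3/12 unlike.
Row 5: X(5,0)–O(5,1)≠ O(5,3)–O(5,4)= O(5,4)–O(5,5)=  → 1/3 unlike.
Total adjacent occupied pairs: 46; unlike-type pairs: 13.

13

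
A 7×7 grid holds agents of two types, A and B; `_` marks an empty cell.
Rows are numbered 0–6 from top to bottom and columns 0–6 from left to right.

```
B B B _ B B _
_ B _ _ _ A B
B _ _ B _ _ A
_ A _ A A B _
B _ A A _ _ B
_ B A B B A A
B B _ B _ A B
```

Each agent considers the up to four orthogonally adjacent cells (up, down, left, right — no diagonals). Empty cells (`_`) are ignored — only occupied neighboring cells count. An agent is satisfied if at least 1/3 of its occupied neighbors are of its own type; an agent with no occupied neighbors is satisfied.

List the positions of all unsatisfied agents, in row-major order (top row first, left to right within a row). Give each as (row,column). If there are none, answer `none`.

(1,5), (1,6), (2,3), (2,6), (3,5), (4,6), (6,6)

Row 0: (0,0)B 1/1 satisfied · (0,1)B 3/3 satisfied · (0,2)B 1/1 satisfied · (0,4)B 1/1 satisfied · (0,5)B 1/2 satisfied
Row 1: (1,1)B 1/1 satisfied · (1,5)A 0/2 not · (1,6)B 0/2 not
Row 2: (2,0)B 0/0 satisfied · (2,3)B 0/1 not · (2,6)A 0/1 not
Row 3: (3,1)A 0/0 satisfied · (3,3)A 2/3 satisfied · (3,4)A 1/2 satisfied · (3,5)B 0/1 not
Row 4: (4,0)B 0/0 satisfied · (4,2)A 2/2 satisfied · (4,3)A 2/3 satisfied · (4,6)B 0/1 not
Row 5: (5,1)B 1/2 satisfied · (5,2)A 1/3 satisfied · (5,3)B 2/4 satisfied · (5,4)B 1/2 satisfied · (5,5)A 2/3 satisfied · (5,6)A 1/3 satisfied
Row 6: (6,0)B 1/1 satisfied · (6,1)B 2/2 satisfied · (6,3)B 1/1 satisfied · (6,5)A 1/2 satisfied · (6,6)B 0/2 not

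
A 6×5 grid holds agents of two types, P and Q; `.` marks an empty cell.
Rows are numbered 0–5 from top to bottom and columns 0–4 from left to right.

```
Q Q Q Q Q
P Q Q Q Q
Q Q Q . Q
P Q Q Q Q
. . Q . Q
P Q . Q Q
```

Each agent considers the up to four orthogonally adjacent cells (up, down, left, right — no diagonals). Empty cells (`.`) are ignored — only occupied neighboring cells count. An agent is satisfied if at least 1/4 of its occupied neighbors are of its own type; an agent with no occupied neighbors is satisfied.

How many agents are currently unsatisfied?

(0,0)Q 1/2 ✓
(0,1)Q 3/3 ✓
(0,2)Q 3/3 ✓
(0,3)Q 3/3 ✓
(0,4)Q 2/2 ✓
(1,0)P 0/3 ✗
(1,1)Q 3/4 ✓
(1,2)Q 4/4 ✓
(1,3)Q 3/3 ✓
(1,4)Q 3/3 ✓
(2,0)Q 1/3 ✓
(2,1)Q 4/4 ✓
(2,2)Q 3/3 ✓
(2,4)Q 2/2 ✓
(3,0)P 0/2 ✗
(3,1)Q 2/3 ✓
(3,2)Q 4/4 ✓
(3,3)Q 2/2 ✓
(3,4)Q 3/3 ✓
(4,2)Q 1/1 ✓
(4,4)Q 2/2 ✓
(5,0)P 0/1 ✗
(5,1)Q 0/1 ✗
(5,3)Q 1/1 ✓
(5,4)Q 2/2 ✓
Unsatisfied: (1,0), (3,0), (5,0), (5,1) — 4 in total.

4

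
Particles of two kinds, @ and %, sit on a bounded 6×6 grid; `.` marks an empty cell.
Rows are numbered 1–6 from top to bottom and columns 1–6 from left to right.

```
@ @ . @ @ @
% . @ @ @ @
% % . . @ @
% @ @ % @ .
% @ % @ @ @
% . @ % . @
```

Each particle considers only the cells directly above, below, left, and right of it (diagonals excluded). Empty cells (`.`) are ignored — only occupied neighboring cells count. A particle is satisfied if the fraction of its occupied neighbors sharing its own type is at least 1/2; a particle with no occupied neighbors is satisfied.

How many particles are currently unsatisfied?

7

(1,1)@ 1/2 ✓
(1,2)@ 1/1 ✓
(1,4)@ 2/2 ✓
(1,5)@ 3/3 ✓
(1,6)@ 2/2 ✓
(2,1)% 1/2 ✓
(2,3)@ 1/1 ✓
(2,4)@ 3/3 ✓
(2,5)@ 4/4 ✓
(2,6)@ 3/3 ✓
(3,1)% 3/3 ✓
(3,2)% 1/2 ✓
(3,5)@ 3/3 ✓
(3,6)@ 2/2 ✓
(4,1)% 2/3 ✓
(4,2)@ 2/4 ✓
(4,3)@ 1/3 ✗
(4,4)% 0/3 ✗
(4,5)@ 2/3 ✓
(5,1)% 2/3 ✓
(5,2)@ 1/3 ✗
(5,3)% 0/4 ✗
(5,4)@ 1/4 ✗
(5,5)@ 3/3 ✓
(5,6)@ 2/2 ✓
(6,1)% 1/1 ✓
(6,3)@ 0/2 ✗
(6,4)% 0/2 ✗
(6,6)@ 1/1 ✓
Unsatisfied: (4,3), (4,4), (5,2), (5,3), (5,4), (6,3), (6,4) — 7 in total.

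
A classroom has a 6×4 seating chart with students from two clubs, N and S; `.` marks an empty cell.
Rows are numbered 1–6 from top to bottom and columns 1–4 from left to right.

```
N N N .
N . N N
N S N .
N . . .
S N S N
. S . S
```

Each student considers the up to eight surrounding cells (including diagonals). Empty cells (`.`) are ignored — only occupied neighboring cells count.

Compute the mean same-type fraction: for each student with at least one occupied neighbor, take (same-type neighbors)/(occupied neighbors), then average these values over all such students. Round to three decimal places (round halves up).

0.602

(1,1)N 2/2
(1,2)N 4/4
(1,3)N 3/3
(2,1)N 3/4
(2,3)N 4/5
(2,4)N 3/3
(3,1)N 2/3
(3,2)S 0/5
(3,3)N 2/3
(4,1)N 2/4
(5,1)S 1/3
(5,2)N 1/4
(5,3)S 2/4
(5,4)N 0/2
(6,2)S 2/3
(6,4)S 1/2
Sum over 16 students: 2/2 + 4/4 + 3/3 + 3/4 + 4/5 + 3/3 + 2/3 + 0/5 + 2/3 + 2/4 + 1/3 + 1/4 + 2/4 + 0/2 + 2/3 + 1/2 = 289/30; mean = 289/30 ÷ 16 = 289/480 = 0.602083… → 0.602.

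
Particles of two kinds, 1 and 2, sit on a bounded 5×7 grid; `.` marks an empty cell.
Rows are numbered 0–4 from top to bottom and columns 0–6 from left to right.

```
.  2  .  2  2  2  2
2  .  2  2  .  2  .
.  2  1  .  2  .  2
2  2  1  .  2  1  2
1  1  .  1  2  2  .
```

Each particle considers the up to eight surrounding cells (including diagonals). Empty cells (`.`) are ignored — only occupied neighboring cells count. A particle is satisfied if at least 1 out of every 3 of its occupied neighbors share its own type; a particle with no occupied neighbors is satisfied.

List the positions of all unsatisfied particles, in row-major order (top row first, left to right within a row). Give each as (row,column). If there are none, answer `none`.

(2,2), (3,5)

Row 0: (0,1)2 2/2 satisfied · (0,3)2 3/3 satisfied · (0,4)2 4/4 satisfied · (0,5)2 3/3 satisfied · (0,6)2 2/2 satisfied
Row 1: (1,0)2 2/2 satisfied · (1,2)2 4/5 satisfied · (1,3)2 4/5 satisfied · (1,5)2 5/5 satisfied
Row 2: (2,1)2 4/6 satisfied · (2,2)1 1/5 not · (2,4)2 3/4 satisfied · (2,6)2 2/3 satisfied
Row 3: (3,0)2 2/4 satisfied · (3,1)2 2/6 satisfied · (3,2)1 3/5 satisfied · (3,4)2 3/5 satisfied · (3,5)1 0/6 not · (3,6)2 2/3 satisfied
Row 4: (4,0)1 1/3 satisfied · (4,1)1 2/4 satisfied · (4,3)1 1/3 satisfied · (4,4)2 2/4 satisfied · (4,5)2 3/4 satisfied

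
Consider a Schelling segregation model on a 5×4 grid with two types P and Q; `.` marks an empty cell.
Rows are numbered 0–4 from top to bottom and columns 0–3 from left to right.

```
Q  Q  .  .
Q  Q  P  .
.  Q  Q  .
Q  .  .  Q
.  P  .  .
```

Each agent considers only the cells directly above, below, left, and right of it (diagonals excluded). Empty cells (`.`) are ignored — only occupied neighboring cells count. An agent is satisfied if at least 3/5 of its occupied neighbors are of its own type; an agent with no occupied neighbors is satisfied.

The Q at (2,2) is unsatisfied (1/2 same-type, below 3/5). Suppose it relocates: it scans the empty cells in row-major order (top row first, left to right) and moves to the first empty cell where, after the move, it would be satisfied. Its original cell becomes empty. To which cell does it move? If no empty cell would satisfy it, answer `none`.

(0,3)

Vacating (2,2). Empty cells in order:
  (0,2): 1/2 same-type → still unsatisfied.
  (0,3): 0/0 same-type → satisfied — stop here.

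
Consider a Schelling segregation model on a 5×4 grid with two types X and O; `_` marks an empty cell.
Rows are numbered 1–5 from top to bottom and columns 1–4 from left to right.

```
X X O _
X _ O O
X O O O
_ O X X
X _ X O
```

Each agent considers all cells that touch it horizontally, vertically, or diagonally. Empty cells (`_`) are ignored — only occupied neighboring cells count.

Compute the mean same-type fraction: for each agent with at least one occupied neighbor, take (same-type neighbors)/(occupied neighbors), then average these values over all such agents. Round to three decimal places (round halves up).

0.526

Row 1: (1,1)X 2/2 · (1,2)X 2/4 · (1,3)O 2/3
Row 2: (2,1)X 3/4 · (2,3)O 5/6 · (2,4)O 4/4
Row 3: (3,1)X 1/3 · (3,2)O 3/6 · (3,3)O 5/7 · (3,4)O 3/5
Row 4: (4,2)O 2/6 · (4,3)X 2/7 · (4,4)X 2/5
Row 5: (5,1)X 0/1 · (5,3)X 2/4 · (5,4)O 0/3
Sum over 16 agents: 2/2 + 2/4 + 2/3 + 3/4 + 5/6 + 4/4 + 1/3 + 3/6 + 5/7 + 3/5 + 2/6 + 2/7 + 2/5 + 0/1 + 2/4 + 0/3 = 101/12; mean = 101/12 ÷ 16 = 101/192 = 0.526041… → 0.526.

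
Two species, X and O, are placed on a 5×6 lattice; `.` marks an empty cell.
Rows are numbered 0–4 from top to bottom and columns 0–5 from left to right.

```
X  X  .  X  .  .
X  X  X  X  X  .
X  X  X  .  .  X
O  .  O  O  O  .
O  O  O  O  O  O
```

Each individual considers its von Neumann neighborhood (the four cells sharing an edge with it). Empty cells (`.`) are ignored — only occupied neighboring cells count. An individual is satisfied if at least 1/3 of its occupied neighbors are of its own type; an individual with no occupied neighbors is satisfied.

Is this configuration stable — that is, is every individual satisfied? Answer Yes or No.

Yes

(0,0)X 2/2 ok
(0,1)X 2/2 ok
(0,3)X 1/1 ok
(1,0)X 3/3 ok
(1,1)X 4/4 ok
(1,2)X 3/3 ok
(1,3)X 3/3 ok
(1,4)X 1/1 ok
(2,0)X 2/3 ok
(2,1)X 3/3 ok
(2,2)X 2/3 ok
(2,5)X 0/0 ok
(3,0)O 1/2 ok
(3,2)O 2/3 ok
(3,3)O 3/3 ok
(3,4)O 2/2 ok
(4,0)O 2/2 ok
(4,1)O 2/2 ok
(4,2)O 3/3 ok
(4,3)O 3/3 ok
(4,4)O 3/3 ok
(4,5)O 1/1 ok
All meet the threshold, so the configuration is stable.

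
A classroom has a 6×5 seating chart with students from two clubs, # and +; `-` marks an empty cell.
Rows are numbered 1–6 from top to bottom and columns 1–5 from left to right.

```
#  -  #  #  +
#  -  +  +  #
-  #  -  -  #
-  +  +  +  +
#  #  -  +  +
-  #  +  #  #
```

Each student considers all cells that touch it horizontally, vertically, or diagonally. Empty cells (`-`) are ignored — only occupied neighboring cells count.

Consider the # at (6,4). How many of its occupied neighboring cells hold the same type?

Occupied neighbors of (6,4): (5,4)=+, (5,5)=+, (6,3)=+, (6,5)=#.
Same type (#): 1 of 4.

1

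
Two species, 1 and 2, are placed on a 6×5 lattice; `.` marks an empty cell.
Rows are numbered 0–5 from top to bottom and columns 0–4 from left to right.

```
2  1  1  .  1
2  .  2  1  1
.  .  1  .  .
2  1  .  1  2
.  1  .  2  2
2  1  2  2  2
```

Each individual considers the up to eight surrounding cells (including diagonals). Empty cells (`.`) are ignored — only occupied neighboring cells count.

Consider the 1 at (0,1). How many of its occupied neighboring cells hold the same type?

Occupied neighbors of (0,1): (0,0)=2, (0,2)=1, (1,0)=2, (1,2)=2.
Same type (1): 1 of 4.

1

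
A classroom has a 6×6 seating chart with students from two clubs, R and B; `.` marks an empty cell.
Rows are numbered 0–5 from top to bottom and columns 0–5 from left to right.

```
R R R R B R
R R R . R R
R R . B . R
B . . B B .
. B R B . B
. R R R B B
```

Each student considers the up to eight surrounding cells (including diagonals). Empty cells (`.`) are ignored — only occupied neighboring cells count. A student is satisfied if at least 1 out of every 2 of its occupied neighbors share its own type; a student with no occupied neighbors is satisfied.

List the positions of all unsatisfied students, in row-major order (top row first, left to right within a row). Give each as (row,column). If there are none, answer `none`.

(0,4), (3,0), (4,1)

(0,0)R 3/3 satisfied
(0,1)R 5/5 satisfied
(0,2)R 4/4 satisfied
(0,3)R 3/4 satisfied
(0,4)B 0/4 not
(0,5)R 2/3 satisfied
(1,0)R 5/5 satisfied
(1,1)R 7/7 satisfied
(1,2)R 5/6 satisfied
(1,4)R 4/6 satisfied
(1,5)R 3/4 satisfied
(2,0)R 3/4 satisfied
(2,1)R 4/5 satisfied
(2,3)B 2/4 satisfied
(2,5)R 2/3 satisfied
(3,0)B 1/3 not
(3,3)B 3/4 satisfied
(3,4)B 4/5 satisfied
(4,1)B 1/4 not
(4,2)R 3/6 satisfied
(4,3)B 3/6 satisfied
(4,5)B 3/3 satisfied
(5,1)R 2/3 satisfied
(5,2)R 3/5 satisfied
(5,3)R 2/4 satisfied
(5,4)B 3/4 satisfied
(5,5)B 2/2 satisfied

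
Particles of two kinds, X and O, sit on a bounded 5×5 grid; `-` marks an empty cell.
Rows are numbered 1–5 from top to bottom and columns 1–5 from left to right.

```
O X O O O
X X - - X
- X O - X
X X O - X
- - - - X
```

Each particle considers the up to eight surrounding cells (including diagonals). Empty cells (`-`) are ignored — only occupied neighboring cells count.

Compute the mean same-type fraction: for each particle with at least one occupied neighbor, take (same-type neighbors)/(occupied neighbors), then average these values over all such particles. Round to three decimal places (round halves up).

(1,1)O 0/3
(1,2)X 2/4
(1,3)O 1/3
(1,4)O 2/3
(1,5)O 1/2
(2,1)X 3/4
(2,2)X 3/6
(2,5)X 1/3
(3,2)X 4/6
(3,3)O 1/4
(3,5)X 2/2
(4,1)X 2/2
(4,2)X 2/4
(4,3)O 1/3
(4,5)X 2/2
(5,5)X 1/1
Sum over 16 particles: 0/3 + 2/4 + 1/3 + 2/3 + 1/2 + 3/4 + 3/6 + 1/3 + 4/6 + 1/4 + 2/2 + 2/2 + 2/4 + 1/3 + 2/2 + 1/1 = 28/3; mean = 28/3 ÷ 16 = 7/12 = 0.583333… → 0.583.

0.583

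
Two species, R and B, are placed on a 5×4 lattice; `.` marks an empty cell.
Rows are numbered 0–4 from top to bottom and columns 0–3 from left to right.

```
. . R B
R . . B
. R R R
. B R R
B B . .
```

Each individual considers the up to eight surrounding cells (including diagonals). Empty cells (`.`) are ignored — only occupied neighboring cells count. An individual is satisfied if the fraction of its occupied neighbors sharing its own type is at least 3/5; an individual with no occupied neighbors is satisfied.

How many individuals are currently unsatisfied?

Row 0: (0,2)R 0/2 ✗ · (0,3)B 1/2 ✗
Row 1: (1,0)R 1/1 ✓ · (1,3)B 1/4 ✗
Row 2: (2,1)R 3/4 ✓ · (2,2)R 4/6 ✓ · (2,3)R 3/4 ✓
Row 3: (3,1)B 2/5 ✗ · (3,2)R 4/6 ✓ · (3,3)R 3/3 ✓
Row 4: (4,0)B 2/2 ✓ · (4,1)B 2/3 ✓
Unsatisfied: (0,2), (0,3), (1,3), (3,1) — 4 in total.

4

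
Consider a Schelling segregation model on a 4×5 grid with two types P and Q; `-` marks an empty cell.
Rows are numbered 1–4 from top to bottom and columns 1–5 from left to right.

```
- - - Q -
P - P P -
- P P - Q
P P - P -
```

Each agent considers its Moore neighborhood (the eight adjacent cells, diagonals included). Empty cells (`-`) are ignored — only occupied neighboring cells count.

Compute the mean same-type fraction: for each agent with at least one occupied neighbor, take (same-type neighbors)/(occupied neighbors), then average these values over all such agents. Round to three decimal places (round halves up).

0.675

(1,4)Q 0/2
(2,1)P 1/1
(2,3)P 3/4
(2,4)P 2/4
(3,2)P 5/5
(3,3)P 5/5
(3,5)Q 0/2
(4,1)P 2/2
(4,2)P 3/3
(4,4)P 1/2
Sum over 10 agents: 0/2 + 1/1 + 3/4 + 2/4 + 5/5 + 5/5 + 0/2 + 2/2 + 3/3 + 1/2 = 27/4; mean = 27/4 ÷ 10 = 27/40 = 0.675 → 0.675.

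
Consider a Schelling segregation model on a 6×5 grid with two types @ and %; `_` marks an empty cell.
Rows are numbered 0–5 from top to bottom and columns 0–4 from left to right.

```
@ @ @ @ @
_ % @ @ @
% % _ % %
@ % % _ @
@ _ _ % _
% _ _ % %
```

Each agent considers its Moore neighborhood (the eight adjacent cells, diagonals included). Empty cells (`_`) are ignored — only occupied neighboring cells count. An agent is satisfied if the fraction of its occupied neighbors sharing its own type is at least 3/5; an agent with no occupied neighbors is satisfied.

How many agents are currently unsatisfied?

Row 0: (0,0)@ 1/2 not · (0,1)@ 3/4 satisfied · (0,2)@ 4/5 satisfied · (0,3)@ 5/5 satisfied · (0,4)@ 3/3 satisfied
Row 1: (1,1)% 2/6 not · (1,2)@ 4/7 not · (1,3)@ 5/7 satisfied · (1,4)@ 3/5 satisfied
Row 2: (2,0)% 3/4 satisfied · (2,1)% 4/6 satisfied · (2,3)% 2/6 not · (2,4)% 1/4 not
Row 3: (3,0)@ 1/4 not · (3,1)% 3/5 satisfied · (3,2)% 4/4 satisfied · (3,4)@ 0/3 not
Row 4: (4,0)@ 1/3 not · (4,3)% 3/4 satisfied
Row 5: (5,0)% 0/1 not · (5,3)% 2/2 satisfied · (5,4)% 2/2 satisfied
Unsatisfied: (0,0), (1,1), (1,2), (2,3), (2,4), (3,0), (3,4), (4,0), (5,0) — 9 in total.

9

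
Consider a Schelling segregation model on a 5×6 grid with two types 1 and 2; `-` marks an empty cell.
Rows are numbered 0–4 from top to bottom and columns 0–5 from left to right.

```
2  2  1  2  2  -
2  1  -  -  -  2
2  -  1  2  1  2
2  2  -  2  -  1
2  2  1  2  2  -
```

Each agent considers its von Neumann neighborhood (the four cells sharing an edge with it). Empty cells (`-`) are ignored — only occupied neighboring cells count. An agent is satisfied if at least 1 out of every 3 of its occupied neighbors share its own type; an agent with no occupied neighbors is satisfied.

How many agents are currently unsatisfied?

(0,0)2 2/2 satisfied
(0,1)2 1/3 satisfied
(0,2)1 0/2 not
(0,3)2 1/2 satisfied
(0,4)2 1/1 satisfied
(1,0)2 2/3 satisfied
(1,1)1 0/2 not
(1,5)2 1/1 satisfied
(2,0)2 2/2 satisfied
(2,2)1 0/1 not
(2,3)2 1/3 satisfied
(2,4)1 0/2 not
(2,5)2 1/3 satisfied
(3,0)2 3/3 satisfied
(3,1)2 2/2 satisfied
(3,3)2 2/2 satisfied
(3,5)1 0/1 not
(4,0)2 2/2 satisfied
(4,1)2 2/3 satisfied
(4,2)1 0/2 not
(4,3)2 2/3 satisfied
(4,4)2 1/1 satisfied
Unsatisfied: (0,2), (1,1), (2,2), (2,4), (3,5), (4,2) — 6 in total.

6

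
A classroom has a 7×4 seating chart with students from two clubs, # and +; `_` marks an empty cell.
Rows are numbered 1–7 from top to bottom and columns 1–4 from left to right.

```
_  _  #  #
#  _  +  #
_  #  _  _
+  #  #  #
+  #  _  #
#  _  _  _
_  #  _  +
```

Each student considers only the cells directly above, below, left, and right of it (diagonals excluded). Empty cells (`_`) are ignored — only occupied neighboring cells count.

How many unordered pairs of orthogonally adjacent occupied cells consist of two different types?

Scan each occupied cell's neighbors to the right and below so each pair is counted once.
From row 1: 1 unlike of 3 pairs (running 1/3).
From row 2: 1 unlike of 1 pairs (running 2/4).
From row 3: 0 unlike of 1 pairs (running 2/5).
From row 4: 1 unlike of 6 pairs (running 3/11).
From row 5: 2 unlike of 2 pairs (running 5/13).
Total adjacent occupied pairs: 13; unlike-type pairs: 5.

5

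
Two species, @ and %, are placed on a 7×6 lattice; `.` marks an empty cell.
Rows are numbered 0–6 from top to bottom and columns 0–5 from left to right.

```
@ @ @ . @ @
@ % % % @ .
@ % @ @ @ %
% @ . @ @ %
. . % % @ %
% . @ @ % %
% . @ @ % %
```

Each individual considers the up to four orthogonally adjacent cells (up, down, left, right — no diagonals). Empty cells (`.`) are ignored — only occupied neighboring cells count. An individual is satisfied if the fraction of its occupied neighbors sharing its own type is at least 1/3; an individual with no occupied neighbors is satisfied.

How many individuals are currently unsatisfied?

Row 0: (0,0)@ 2/2 satisfied · (0,1)@ 2/3 satisfied · (0,2)@ 1/2 satisfied · (0,4)@ 2/2 satisfied · (0,5)@ 1/1 satisfied
Row 1: (1,0)@ 2/3 satisfied · (1,1)% 2/4 satisfied · (1,2)% 2/4 satisfied · (1,3)% 1/3 satisfied · (1,4)@ 2/3 satisfied
Row 2: (2,0)@ 1/3 satisfied · (2,1)% 1/4 not · (2,2)@ 1/3 satisfied · (2,3)@ 3/4 satisfied · (2,4)@ 3/4 satisfied · (2,5)% 1/2 satisfied
Row 3: (3,0)% 0/2 not · (3,1)@ 0/2 not · (3,3)@ 2/3 satisfied · (3,4)@ 3/4 satisfied · (3,5)% 2/3 satisfied
Row 4: (4,2)% 1/2 satisfied · (4,3)% 1/4 not · (4,4)@ 1/4 not · (4,5)% 2/3 satisfied
Row 5: (5,0)% 1/1 satisfied · (5,2)@ 2/3 satisfied · (5,3)@ 2/4 satisfied · (5,4)% 2/4 satisfied · (5,5)% 3/3 satisfied
Row 6: (6,0)% 1/1 satisfied · (6,2)@ 2/2 satisfied · (6,3)@ 2/3 satisfied · (6,4)% 2/3 satisfied · (6,5)% 2/2 satisfied
Unsatisfied: (2,1), (3,0), (3,1), (4,3), (4,4) — 5 in total.

5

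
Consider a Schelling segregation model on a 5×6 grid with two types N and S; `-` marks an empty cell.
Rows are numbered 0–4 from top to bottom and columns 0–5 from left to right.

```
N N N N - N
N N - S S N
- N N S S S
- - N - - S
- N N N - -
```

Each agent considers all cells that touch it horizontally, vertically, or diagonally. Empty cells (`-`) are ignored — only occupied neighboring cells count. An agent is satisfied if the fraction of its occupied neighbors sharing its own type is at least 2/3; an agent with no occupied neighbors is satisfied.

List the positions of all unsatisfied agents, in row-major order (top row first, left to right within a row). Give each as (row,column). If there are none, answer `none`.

(0,3), (0,5), (1,3), (1,4), (1,5), (2,2), (2,3)

Row 0: (0,0)N 3/3 satisfied · (0,1)N 4/4 satisfied · (0,2)N 3/4 satisfied · (0,3)N 1/3 not · (0,5)N 1/2 not
Row 1: (1,0)N 4/4 satisfied · (1,1)N 6/6 satisfied · (1,3)S 3/6 not · (1,4)S 4/7 not · (1,5)N 1/4 not
Row 2: (2,1)N 4/4 satisfied · (2,2)N 3/5 not · (2,3)S 3/5 not · (2,4)S 5/6 satisfied · (2,5)S 3/4 satisfied
Row 3: (3,2)N 5/6 satisfied · (3,5)S 2/2 satisfied
Row 4: (4,1)N 2/2 satisfied · (4,2)N 3/3 satisfied · (4,3)N 2/2 satisfied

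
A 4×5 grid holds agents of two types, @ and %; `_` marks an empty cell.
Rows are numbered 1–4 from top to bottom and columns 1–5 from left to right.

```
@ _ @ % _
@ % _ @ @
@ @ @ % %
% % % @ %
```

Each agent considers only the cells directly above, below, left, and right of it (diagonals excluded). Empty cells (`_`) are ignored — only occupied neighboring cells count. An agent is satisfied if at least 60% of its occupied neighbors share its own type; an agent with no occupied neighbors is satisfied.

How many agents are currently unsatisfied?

12

Row 1: (1,1)@ 1/1 ✓ · (1,3)@ 0/1 ✗ · (1,4)% 0/2 ✗
Row 2: (2,1)@ 2/3 ✓ · (2,2)% 0/2 ✗ · (2,4)@ 1/3 ✗ · (2,5)@ 1/2 ✗
Row 3: (3,1)@ 2/3 ✓ · (3,2)@ 2/4 ✗ · (3,3)@ 1/3 ✗ · (3,4)% 1/4 ✗ · (3,5)% 2/3 ✓
Row 4: (4,1)% 1/2 ✗ · (4,2)% 2/3 ✓ · (4,3)% 1/3 ✗ · (4,4)@ 0/3 ✗ · (4,5)% 1/2 ✗
Unsatisfied: (1,3), (1,4), (2,2), (2,4), (2,5), (3,2), (3,3), (3,4), (4,1), (4,3), (4,4), (4,5) — 12 in total.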